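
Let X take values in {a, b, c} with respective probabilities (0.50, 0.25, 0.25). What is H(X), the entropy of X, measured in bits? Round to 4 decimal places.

H(X) = −Σ p·log₂ p.
  −(0.50)·log₂(0.50) = 0.50000
  −(0.25)·log₂(0.25) = 0.50000
  −(0.25)·log₂(0.25) = 0.50000
Sum: 0.50000 + 0.50000 + 0.50000 = 1.5000 bits.

1.5000 bits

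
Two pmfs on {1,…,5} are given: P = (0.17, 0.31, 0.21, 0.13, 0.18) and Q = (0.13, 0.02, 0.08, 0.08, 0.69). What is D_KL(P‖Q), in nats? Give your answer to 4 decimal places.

0.9192 nats

D(P‖Q) = Σ p·ln(p/q).
  0.17·ln(0.17/0.13) = 0.04560
  0.31·ln(0.31/0.02) = 0.84966
  0.21·ln(0.21/0.08) = 0.20267
  0.13·ln(0.13/0.08) = 0.06312
  0.18·ln(0.18/0.69) = -0.24187
D(P‖Q) = 0.9192 nats.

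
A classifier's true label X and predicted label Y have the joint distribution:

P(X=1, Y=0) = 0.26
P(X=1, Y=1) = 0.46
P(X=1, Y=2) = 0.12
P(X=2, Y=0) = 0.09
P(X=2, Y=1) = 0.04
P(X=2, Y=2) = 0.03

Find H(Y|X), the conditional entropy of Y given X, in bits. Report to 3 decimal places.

1.404 bits

Marginals: p(X) = (0.8400, 0.1600), p(Y) = (0.3500, 0.5000, 0.1500).
H(Y|X) = Σ p(X) · H(Y|X=·).
  X=1: p=0.8400, H(Y|X=1) = 1.4005
  X=2: p=0.1600, H(Y|X=2) = 1.4197
Weighted sum = 1.404 bits.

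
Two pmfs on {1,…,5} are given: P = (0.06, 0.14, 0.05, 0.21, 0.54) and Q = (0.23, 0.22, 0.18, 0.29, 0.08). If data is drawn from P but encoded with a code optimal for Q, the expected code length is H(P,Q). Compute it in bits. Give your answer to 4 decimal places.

H(P,Q) = −Σ p·log₂ q.
  −0.06·log₂(0.23) = 0.12722
  −0.14·log₂(0.22) = 0.30582
  −0.05·log₂(0.18) = 0.12370
  −0.21·log₂(0.29) = 0.37503
  −0.54·log₂(0.08) = 1.96768
H(P,Q) = 2.8994 bits.

2.8994 bits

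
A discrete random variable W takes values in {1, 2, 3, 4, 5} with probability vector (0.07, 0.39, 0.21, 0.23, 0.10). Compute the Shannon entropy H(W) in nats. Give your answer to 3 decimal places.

1.449 nats

H(W) = −Σ p·ln p.
  −(0.07)·ln(0.07) = 0.1861
  −(0.39)·ln(0.39) = 0.3672
  −(0.21)·ln(0.21) = 0.3277
  −(0.23)·ln(0.23) = 0.3380
  −(0.10)·ln(0.10) = 0.2303
Sum: 0.1861 + 0.3672 + 0.3277 + 0.3380 + 0.2303 = 1.449 nats.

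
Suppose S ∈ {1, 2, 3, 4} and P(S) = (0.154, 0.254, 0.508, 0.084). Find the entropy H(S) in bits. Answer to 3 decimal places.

H(S) = −Σ p·log₂ p.
  −(0.154)·log₂(0.154) = 0.4156
  −(0.254)·log₂(0.254) = 0.5022
  −(0.508)·log₂(0.508) = 0.4964
  −(0.084)·log₂(0.084) = 0.3002
Sum: 0.4156 + 0.5022 + 0.4964 + 0.3002 = 1.714 bits.

1.714 bits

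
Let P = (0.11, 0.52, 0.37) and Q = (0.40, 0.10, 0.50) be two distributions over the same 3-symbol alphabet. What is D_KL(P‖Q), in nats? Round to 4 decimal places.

D(P‖Q) = Σ p·ln(p/q).
  0.11·ln(0.11/0.40) = -0.14201
  0.52·ln(0.52/0.10) = 0.85730
  0.37·ln(0.37/0.50) = -0.11141
D(P‖Q) = 0.6039 nats.

0.6039 nats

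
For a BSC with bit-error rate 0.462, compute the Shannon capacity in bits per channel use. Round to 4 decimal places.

Binary symmetric channel: C = 1 − h₂(ε) where h₂ is the binary entropy function.
h₂(0.462) = −0.462·log₂0.462 − 0.538·log₂0.538 = 0.9958.
C = 1 − 0.9958 = 0.0042 bits per channel use.

0.0042 bits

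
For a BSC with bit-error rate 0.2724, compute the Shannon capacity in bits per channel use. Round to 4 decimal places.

0.1551 bits

Binary symmetric channel: C = 1 − h₂(ε) where h₂ is the binary entropy function.
h₂(0.2724) = −0.2724·log₂0.2724 − 0.7276·log₂0.7276 = 0.8449.
C = 1 − 0.8449 = 0.1551 bits per channel use.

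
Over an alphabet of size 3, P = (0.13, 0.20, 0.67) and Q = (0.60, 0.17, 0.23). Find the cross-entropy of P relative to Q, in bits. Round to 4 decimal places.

H(P,Q) = −Σ p·log₂ q.
  −0.13·log₂(0.60) = 0.09581
  −0.20·log₂(0.17) = 0.51128
  −0.67·log₂(0.23) = 1.42060
H(P,Q) = 2.0277 bits.

2.0277 bits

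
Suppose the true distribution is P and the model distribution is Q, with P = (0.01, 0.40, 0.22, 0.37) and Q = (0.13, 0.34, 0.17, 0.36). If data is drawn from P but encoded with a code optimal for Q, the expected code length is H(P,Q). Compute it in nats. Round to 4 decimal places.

1.2198 nats

H(P,Q) = −Σ p·ln q.
  −0.01·ln(0.13) = 0.02040
  −0.40·ln(0.34) = 0.43152
  −0.22·ln(0.17) = 0.38983
  −0.37·ln(0.36) = 0.37801
H(P,Q) = 1.2198 nats.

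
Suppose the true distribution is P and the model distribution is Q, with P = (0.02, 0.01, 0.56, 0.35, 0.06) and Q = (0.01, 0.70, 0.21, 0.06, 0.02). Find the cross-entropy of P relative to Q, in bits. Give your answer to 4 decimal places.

H(P,Q) = −Σ p·log₂ q.
  −0.02·log₂(0.01) = 0.13288
  −0.01·log₂(0.70) = 0.00515
  −0.56·log₂(0.21) = 1.26086
  −0.35·log₂(0.06) = 1.42061
  −0.06·log₂(0.02) = 0.33863
H(P,Q) = 3.1581 bits.

3.1581 bits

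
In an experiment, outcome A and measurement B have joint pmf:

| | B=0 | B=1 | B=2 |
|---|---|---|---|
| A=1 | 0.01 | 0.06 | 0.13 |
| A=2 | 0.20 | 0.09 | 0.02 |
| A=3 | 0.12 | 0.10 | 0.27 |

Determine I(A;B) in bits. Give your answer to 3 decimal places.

Marginals: p(A) = (0.2000, 0.3100, 0.4900), p(B) = (0.3300, 0.2500, 0.4200).
I(A;B) = H(A) + H(B) − H(A,B).
H(A) = 1.4925, H(B) = 1.5535, H(A,B) = 2.7918.
I(A;B) = 1.4925 + 1.5535 − 2.7918 = 0.254 bits.

0.254 bits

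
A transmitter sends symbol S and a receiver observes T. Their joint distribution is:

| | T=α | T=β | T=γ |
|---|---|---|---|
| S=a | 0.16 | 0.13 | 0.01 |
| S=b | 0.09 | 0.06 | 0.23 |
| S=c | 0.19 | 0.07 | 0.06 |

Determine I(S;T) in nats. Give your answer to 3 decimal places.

0.168 nats

Marginals: p(S) = (0.3000, 0.3800, 0.3200), p(T) = (0.4400, 0.2600, 0.3000).
I(S;T) = Σ p(x,y)·ln[p(x,y)/(p(x)p(y))].
  (a,α): 0.16·ln(1.2121) = 0.0308
  (a,β): 0.13·ln(1.6667) = 0.0664
  (a,γ): 0.01·ln(0.1111) = -0.0220
  (b,α): 0.09·ln(0.5383) = -0.0557
  (b,β): 0.06·ln(0.6073) = -0.0299
  (b,γ): 0.23·ln(2.0175) = 0.1614
  (c,α): 0.19·ln(1.3494) = 0.0569
  (c,β): 0.07·ln(0.8413) = -0.0121
  (c,γ): 0.06·ln(0.6250) = -0.0282
Sum = 0.168 nats.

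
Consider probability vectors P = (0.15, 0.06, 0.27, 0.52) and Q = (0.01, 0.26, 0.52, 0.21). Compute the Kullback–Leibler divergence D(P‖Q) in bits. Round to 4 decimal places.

0.8840 bits

D(P‖Q) = Σ p·log₂(p/q).
  0.15·log₂(0.15/0.01) = 0.58603
  0.06·log₂(0.06/0.26) = -0.12693
  0.27·log₂(0.27/0.52) = -0.25530
  0.52·log₂(0.52/0.21) = 0.68022
D(P‖Q) = 0.8840 bits.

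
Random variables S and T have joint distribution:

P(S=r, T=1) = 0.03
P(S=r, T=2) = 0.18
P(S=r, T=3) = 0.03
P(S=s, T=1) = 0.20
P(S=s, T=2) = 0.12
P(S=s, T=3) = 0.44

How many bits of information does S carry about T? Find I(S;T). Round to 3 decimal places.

0.214 bits

Marginals: p(S) = (0.2400, 0.7600), p(T) = (0.2300, 0.3000, 0.4700).
I(S;T) = H(S) + H(T) − H(S,T).
H(S) = 0.7950, H(T) = 1.5207, H(S,T) = 2.1014.
I(S;T) = 0.7950 + 1.5207 − 2.1014 = 0.214 bits.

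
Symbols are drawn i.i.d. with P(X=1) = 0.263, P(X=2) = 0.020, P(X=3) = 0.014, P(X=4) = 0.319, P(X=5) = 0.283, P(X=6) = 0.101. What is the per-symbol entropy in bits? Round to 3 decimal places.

H(X) = −Σ p·log₂ p.
  −(0.263)·log₂(0.263) = 0.5068
  −(0.020)·log₂(0.020) = 0.1129
  −(0.014)·log₂(0.014) = 0.0862
  −(0.319)·log₂(0.319) = 0.5258
  −(0.283)·log₂(0.283) = 0.5154
  −(0.101)·log₂(0.101) = 0.3341
Sum: 0.5068 + 0.1129 + 0.0862 + 0.5258 + 0.5154 + 0.3341 = 2.081 bits.

2.081 bits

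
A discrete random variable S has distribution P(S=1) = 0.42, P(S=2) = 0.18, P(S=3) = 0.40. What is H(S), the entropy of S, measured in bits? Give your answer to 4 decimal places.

H(S) = −Σ p·log₂ p.
  −(0.42)·log₂(0.42) = 0.52565
  −(0.18)·log₂(0.18) = 0.44531
  −(0.40)·log₂(0.40) = 0.52877
Sum: 0.52565 + 0.44531 + 0.52877 = 1.4997 bits.

1.4997 bits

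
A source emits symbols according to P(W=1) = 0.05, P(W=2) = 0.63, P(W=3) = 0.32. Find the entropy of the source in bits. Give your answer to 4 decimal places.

H(W) = −Σ p·log₂ p.
  −(0.05)·log₂(0.05) = 0.21610
  −(0.63)·log₂(0.63) = 0.41994
  −(0.32)·log₂(0.32) = 0.52603
Sum: 0.21610 + 0.41994 + 0.52603 = 1.1621 bits.

1.1621 bits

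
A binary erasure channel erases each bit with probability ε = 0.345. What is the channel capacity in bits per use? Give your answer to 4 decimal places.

0.6550 bits

Binary erasure channel: capacity C = 1 − ε.
C = 1 − 0.345 = 0.6550 bits per channel use.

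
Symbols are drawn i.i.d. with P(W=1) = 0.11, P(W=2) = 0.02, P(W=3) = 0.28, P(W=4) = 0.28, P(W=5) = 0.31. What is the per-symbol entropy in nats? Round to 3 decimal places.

1.397 nats

H(W) = −Σ p·ln p.
  −(0.11)·ln(0.11) = 0.2428
  −(0.02)·ln(0.02) = 0.0782
  −(0.28)·ln(0.28) = 0.3564
  −(0.28)·ln(0.28) = 0.3564
  −(0.31)·ln(0.31) = 0.3631
Sum: 0.2428 + 0.0782 + 0.3564 + 0.3564 + 0.3631 = 1.397 nats.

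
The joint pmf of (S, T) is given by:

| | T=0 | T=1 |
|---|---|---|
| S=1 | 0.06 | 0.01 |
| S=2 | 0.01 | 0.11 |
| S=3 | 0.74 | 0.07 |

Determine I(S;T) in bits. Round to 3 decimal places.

Marginals: p(S) = (0.0700, 0.1200, 0.8100), p(T) = (0.8100, 0.1900).
I(S;T) = H(S) + H(T) − H(S,T).
H(S) = 0.8819, H(T) = 0.7015, H(S,T) = 1.3167.
I(S;T) = 0.8819 + 0.7015 − 1.3167 = 0.267 bits.

0.267 bits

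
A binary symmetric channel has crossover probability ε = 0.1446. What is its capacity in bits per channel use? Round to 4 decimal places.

0.4038 bits

Binary symmetric channel: C = 1 − h₂(ε) where h₂ is the binary entropy function.
h₂(0.1446) = −0.1446·log₂0.1446 − 0.8554·log₂0.8554 = 0.5962.
C = 1 − 0.5962 = 0.4038 bits per channel use.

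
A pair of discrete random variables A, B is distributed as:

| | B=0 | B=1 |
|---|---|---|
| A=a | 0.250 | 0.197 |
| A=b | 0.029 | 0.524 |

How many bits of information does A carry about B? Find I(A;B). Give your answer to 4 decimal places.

0.2476 bits

Marginals: p(A) = (0.4470, 0.5530), p(B) = (0.2790, 0.7210).
I(A;B) = H(A) + H(B) − H(A,B).
H(A) = 0.9919, H(B) = 0.8541, H(A,B) = 1.5984.
I(A;B) = 0.9919 + 0.8541 − 1.5984 = 0.2476 bits.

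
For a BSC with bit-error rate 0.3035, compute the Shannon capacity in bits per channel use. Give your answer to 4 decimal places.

0.1145 bits

Binary symmetric channel: C = 1 − h₂(ε) where h₂ is the binary entropy function.
h₂(0.3035) = −0.3035·log₂0.3035 − 0.6965·log₂0.6965 = 0.8855.
C = 1 − 0.8855 = 0.1145 bits per channel use.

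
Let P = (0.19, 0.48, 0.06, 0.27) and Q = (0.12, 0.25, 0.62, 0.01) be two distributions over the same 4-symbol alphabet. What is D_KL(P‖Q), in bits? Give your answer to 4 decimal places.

D(P‖Q) = Σ p·log₂(p/q).
  0.19·log₂(0.19/0.12) = 0.12596
  0.48·log₂(0.48/0.25) = 0.45173
  0.06·log₂(0.06/0.62) = -0.20215
  0.27·log₂(0.27/0.01) = 1.28382
D(P‖Q) = 1.6594 bits.

1.6594 bits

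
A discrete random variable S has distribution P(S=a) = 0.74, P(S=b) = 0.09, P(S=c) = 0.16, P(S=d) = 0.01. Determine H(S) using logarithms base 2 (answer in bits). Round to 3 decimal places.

1.124 bits

H(S) = −Σ p·log₂ p.
  −(0.74)·log₂(0.74) = 0.3215
  −(0.09)·log₂(0.09) = 0.3127
  −(0.16)·log₂(0.16) = 0.4230
  −(0.01)·log₂(0.01) = 0.0664
Sum: 0.3215 + 0.3127 + 0.4230 + 0.0664 = 1.124 bits.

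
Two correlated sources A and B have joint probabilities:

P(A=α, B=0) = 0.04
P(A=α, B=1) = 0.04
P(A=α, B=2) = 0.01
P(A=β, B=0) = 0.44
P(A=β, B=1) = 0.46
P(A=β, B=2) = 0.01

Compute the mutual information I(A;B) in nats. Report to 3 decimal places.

Marginals: p(A) = (0.0900, 0.9100), p(B) = (0.4800, 0.5000, 0.0200).
I(A;B) = H(A) + H(B) − H(A,B).
H(A) = 0.3025, H(B) = 0.7771, H(A,B) = 1.0680.
I(A;B) = 0.3025 + 0.7771 − 1.0680 = 0.012 nats.

0.012 nats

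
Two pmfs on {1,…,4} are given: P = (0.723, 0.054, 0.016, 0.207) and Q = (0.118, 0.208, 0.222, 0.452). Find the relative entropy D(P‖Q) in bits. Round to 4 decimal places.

D(P‖Q) = Σ p·log₂(p/q).
  0.723·log₂(0.723/0.118) = 1.89080
  0.054·log₂(0.054/0.208) = -0.10506
  0.016·log₂(0.016/0.222) = -0.06071
  0.207·log₂(0.207/0.452) = -0.23323
D(P‖Q) = 1.4918 bits.

1.4918 bits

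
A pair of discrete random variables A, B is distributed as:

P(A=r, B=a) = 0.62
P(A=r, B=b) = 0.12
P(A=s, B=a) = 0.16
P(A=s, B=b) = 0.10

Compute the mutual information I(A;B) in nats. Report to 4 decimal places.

0.0257 nats

Marginals: p(A) = (0.7400, 0.2600), p(B) = (0.7800, 0.2200).
I(A;B) = Σ p(x,y)·ln[p(x,y)/(p(x)p(y))].
  (r,a): 0.62·ln(1.0742) = 0.04435
  (r,b): 0.12·ln(0.7371) = -0.03660
  (s,a): 0.16·ln(0.7890) = -0.03793
  (s,b): 0.10·ln(1.7483) = 0.05586
Sum = 0.0257 nats.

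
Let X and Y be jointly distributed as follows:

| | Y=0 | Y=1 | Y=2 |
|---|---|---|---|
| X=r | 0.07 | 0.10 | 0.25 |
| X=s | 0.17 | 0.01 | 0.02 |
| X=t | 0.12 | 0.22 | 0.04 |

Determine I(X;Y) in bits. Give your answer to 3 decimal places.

0.355 bits

Marginals: p(X) = (0.4200, 0.2000, 0.3800), p(Y) = (0.3600, 0.3300, 0.3100).
I(X;Y) = H(X) + H(Y) − H(X,Y).
H(X) = 1.5205, H(Y) = 1.5822, H(X,Y) = 2.7480.
I(X;Y) = 1.5205 + 1.5822 − 2.7480 = 0.355 bits.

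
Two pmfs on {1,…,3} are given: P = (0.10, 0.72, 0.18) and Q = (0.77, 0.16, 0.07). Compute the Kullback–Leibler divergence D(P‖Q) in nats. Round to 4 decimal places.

D(P‖Q) = Σ p·ln(p/q).
  0.10·ln(0.10/0.77) = -0.20412
  0.72·ln(0.72/0.16) = 1.08294
  0.18·ln(0.18/0.07) = 0.17000
D(P‖Q) = 1.0488 nats.

1.0488 nats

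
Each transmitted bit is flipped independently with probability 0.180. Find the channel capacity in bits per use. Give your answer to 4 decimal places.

Binary symmetric channel: C = 1 − h₂(ε) where h₂ is the binary entropy function.
h₂(0.180) = −0.180·log₂0.180 − 0.820·log₂0.820 = 0.6801.
C = 1 − 0.6801 = 0.3199 bits per channel use.

0.3199 bits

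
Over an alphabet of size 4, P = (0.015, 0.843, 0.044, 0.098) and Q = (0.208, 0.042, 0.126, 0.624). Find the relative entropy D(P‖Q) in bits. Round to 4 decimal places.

D(P‖Q) = Σ p·log₂(p/q).
  0.015·log₂(0.015/0.208) = -0.05690
  0.843·log₂(0.843/0.042) = 3.64772
  0.044·log₂(0.044/0.126) = -0.06679
  0.098·log₂(0.098/0.624) = -0.26173
D(P‖Q) = 3.2623 bits.

3.2623 bits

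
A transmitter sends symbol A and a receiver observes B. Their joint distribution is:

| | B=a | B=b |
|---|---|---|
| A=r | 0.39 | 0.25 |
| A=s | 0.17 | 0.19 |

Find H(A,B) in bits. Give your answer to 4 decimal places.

1.9196 bits

H(A,B) = −Σ p(x,y)·log₂ p(x,y) over all 4 cells.
  cell (r,a): −0.39·log₂0.39 = 0.52980
  cell (r,b): −0.25·log₂0.25 = 0.50000
  cell (s,a): −0.17·log₂0.17 = 0.43459
  cell (s,b): −0.19·log₂0.19 = 0.45523
Sum = 1.9196 bits.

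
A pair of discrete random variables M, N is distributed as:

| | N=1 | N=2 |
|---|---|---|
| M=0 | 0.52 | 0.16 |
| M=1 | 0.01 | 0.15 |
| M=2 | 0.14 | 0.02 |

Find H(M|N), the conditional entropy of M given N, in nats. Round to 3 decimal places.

Marginals: p(M) = (0.6800, 0.1600, 0.1600), p(N) = (0.6700, 0.3300).
H(M|N) = Σ p(N) · H(M|N=·).
  N=1: p=0.6700, H(M|N=1) = 0.5866
  N=2: p=0.3300, H(M|N=2) = 0.8793
Weighted sum = 0.683 nats.

0.683 nats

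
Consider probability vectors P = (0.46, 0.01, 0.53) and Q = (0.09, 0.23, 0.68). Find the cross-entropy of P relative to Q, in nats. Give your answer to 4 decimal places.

1.3268 nats

H(P,Q) = −Σ p·ln q.
  −0.46·ln(0.09) = 1.10765
  −0.01·ln(0.23) = 0.01470
  −0.53·ln(0.68) = 0.20440
H(P,Q) = 1.3268 nats.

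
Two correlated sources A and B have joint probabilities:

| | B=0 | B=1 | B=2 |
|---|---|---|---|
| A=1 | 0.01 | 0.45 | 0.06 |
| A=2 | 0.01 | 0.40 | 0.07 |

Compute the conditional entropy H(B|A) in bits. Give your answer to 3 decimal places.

0.693 bits

Marginals: p(A) = (0.5200, 0.4800), p(B) = (0.0200, 0.8500, 0.1300).
H(B|A) = Σ p(A) · H(B|A=·).
  A=1: p=0.5200, H(B|A=1) = 0.6496
  A=2: p=0.4800, H(B|A=2) = 0.7406
Weighted sum = 0.693 bits.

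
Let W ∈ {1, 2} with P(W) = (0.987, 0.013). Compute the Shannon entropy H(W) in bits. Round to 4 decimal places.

0.1001 bits

H(W) = −Σ p·log₂ p.
  −(0.987)·log₂(0.987) = 0.01863
  −(0.013)·log₂(0.013) = 0.08145
Sum: 0.01863 + 0.08145 = 0.1001 bits.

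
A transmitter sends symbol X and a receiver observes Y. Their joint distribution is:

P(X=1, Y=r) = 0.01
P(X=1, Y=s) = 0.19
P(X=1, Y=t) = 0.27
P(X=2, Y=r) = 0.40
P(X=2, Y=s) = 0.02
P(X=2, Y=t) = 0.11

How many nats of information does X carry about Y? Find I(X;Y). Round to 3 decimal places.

0.350 nats

Marginals: p(X) = (0.4700, 0.5300), p(Y) = (0.4100, 0.2100, 0.3800).
I(X;Y) = H(X) + H(Y) − H(X,Y).
H(X) = 0.6913, H(Y) = 1.0610, H(X,Y) = 1.4027.
I(X;Y) = 0.6913 + 1.0610 − 1.4027 = 0.350 nats.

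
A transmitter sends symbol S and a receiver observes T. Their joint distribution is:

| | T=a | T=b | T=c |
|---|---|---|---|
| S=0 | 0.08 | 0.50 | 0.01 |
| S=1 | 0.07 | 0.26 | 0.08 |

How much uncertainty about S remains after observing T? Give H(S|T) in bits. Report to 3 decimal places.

0.899 bits

Marginals: p(S) = (0.5900, 0.4100), p(T) = (0.1500, 0.7600, 0.0900).
H(S|T) = Σ p(T) · H(S|T=·).
  T=a: p=0.1500, H(S|T=a) = 0.9968
  T=b: p=0.7600, H(S|T=b) = 0.9268
  T=c: p=0.0900, H(S|T=c) = 0.5033
Weighted sum = 0.899 bits.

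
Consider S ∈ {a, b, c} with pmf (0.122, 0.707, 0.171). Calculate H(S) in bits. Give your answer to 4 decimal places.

1.1596 bits

H(S) = −Σ p·log₂ p.
  −(0.122)·log₂(0.122) = 0.37028
  −(0.707)·log₂(0.707) = 0.35365
  −(0.171)·log₂(0.171) = 0.43570
Sum: 0.37028 + 0.35365 + 0.43570 = 1.1596 bits.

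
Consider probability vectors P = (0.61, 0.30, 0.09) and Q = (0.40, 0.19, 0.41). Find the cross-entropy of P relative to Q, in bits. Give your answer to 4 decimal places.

H(P,Q) = −Σ p·log₂ q.
  −0.61·log₂(0.40) = 0.80638
  −0.30·log₂(0.19) = 0.71878
  −0.09·log₂(0.41) = 0.11577
H(P,Q) = 1.6409 bits.

1.6409 bits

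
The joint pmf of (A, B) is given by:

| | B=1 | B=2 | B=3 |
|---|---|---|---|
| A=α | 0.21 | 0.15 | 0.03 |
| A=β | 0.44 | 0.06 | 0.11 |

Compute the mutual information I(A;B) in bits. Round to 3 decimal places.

0.089 bits

Marginals: p(A) = (0.3900, 0.6100), p(B) = (0.6500, 0.2100, 0.1400).
I(A;B) = Σ p(x,y)·log₂[p(x,y)/(p(x)p(y))].
  (α,1): 0.21·log₂(0.8284) = -0.0570
  (α,2): 0.15·log₂(1.8315) = 0.1310
  (α,3): 0.03·log₂(0.5495) = -0.0259
  (β,1): 0.44·log₂(1.1097) = 0.0661
  (β,2): 0.06·log₂(0.4684) = -0.0657
  (β,3): 0.11·log₂(1.2881) = 0.0402
Sum = 0.089 bits.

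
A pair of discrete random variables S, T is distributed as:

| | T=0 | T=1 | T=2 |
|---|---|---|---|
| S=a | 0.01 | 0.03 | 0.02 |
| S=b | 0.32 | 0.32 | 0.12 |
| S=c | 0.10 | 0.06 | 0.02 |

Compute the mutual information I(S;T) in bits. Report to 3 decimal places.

0.025 bits

Marginals: p(S) = (0.0600, 0.7600, 0.1800), p(T) = (0.4300, 0.4100, 0.1600).
I(S;T) = H(S) + H(T) − H(S,T).
H(S) = 0.9897, H(T) = 1.4740, H(S,T) = 2.4388.
I(S;T) = 0.9897 + 1.4740 − 2.4388 = 0.025 bits.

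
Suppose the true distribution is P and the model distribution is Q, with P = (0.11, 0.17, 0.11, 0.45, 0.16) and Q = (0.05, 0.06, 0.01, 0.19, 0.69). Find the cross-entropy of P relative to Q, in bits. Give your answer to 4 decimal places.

3.0601 bits

H(P,Q) = −Σ p·log₂ q.
  −0.11·log₂(0.05) = 0.47541
  −0.17·log₂(0.06) = 0.69001
  −0.11·log₂(0.01) = 0.73082
  −0.45·log₂(0.19) = 1.07817
  −0.16·log₂(0.69) = 0.08565
H(P,Q) = 3.0601 bits.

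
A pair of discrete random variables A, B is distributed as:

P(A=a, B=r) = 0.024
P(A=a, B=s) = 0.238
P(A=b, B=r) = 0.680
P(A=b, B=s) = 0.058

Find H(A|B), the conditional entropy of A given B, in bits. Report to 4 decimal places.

Chain rule: H(A|B) = H(A,B) − H(B).
Marginals: p(A) = (0.2620, 0.7380), p(B) = (0.7040, 0.2960).
H(A,B) = 1.2386 bits; H(B) = 0.8763 bits.
H(A|B) = 1.2386 − 0.8763 = 0.3623 bits.

0.3623 bits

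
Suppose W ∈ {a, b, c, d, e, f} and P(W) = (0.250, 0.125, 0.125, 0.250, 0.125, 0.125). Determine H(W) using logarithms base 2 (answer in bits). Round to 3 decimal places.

2.500 bits

H(W) = −Σ p·log₂ p.
  −(0.250)·log₂(0.250) = 0.5000
  −(0.125)·log₂(0.125) = 0.3750
  −(0.125)·log₂(0.125) = 0.3750
  −(0.250)·log₂(0.250) = 0.5000
  −(0.125)·log₂(0.125) = 0.3750
  −(0.125)·log₂(0.125) = 0.3750
Sum: 0.5000 + 0.3750 + 0.3750 + 0.5000 + 0.3750 + 0.3750 = 2.500 bits.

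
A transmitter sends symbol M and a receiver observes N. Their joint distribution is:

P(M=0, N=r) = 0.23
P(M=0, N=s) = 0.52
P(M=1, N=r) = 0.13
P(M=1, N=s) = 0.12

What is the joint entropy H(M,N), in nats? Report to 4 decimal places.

1.1977 nats

H(M,N) = −Σ p(x,y)·ln p(x,y) over all 4 cells.
  cell (0,r): −0.23·ln0.23 = 0.33803
  cell (0,s): −0.52·ln0.52 = 0.34004
  cell (1,r): −0.13·ln0.13 = 0.26523
  cell (1,s): −0.12·ln0.12 = 0.25443
Sum = 1.1977 nats.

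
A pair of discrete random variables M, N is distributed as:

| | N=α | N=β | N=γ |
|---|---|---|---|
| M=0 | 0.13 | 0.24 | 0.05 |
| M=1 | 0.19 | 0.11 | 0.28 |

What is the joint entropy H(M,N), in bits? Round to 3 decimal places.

2.413 bits

H(M,N) = −Σ p(x,y)·log₂ p(x,y) over all 6 cells.
  cell (0,α): −0.13·log₂0.13 = 0.3826
  cell (0,β): −0.24·log₂0.24 = 0.4941
  cell (0,γ): −0.05·log₂0.05 = 0.2161
  cell (1,α): −0.19·log₂0.19 = 0.4552
  cell (1,β): −0.11·log₂0.11 = 0.3503
  cell (1,γ): −0.28·log₂0.28 = 0.5142
Sum = 2.413 bits.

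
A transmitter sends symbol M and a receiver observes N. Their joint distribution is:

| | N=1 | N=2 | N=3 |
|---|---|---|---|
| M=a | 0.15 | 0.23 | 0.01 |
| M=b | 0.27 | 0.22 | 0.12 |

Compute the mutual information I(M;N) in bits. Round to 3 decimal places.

0.069 bits

Marginals: p(M) = (0.3900, 0.6100), p(N) = (0.4200, 0.4500, 0.1300).
I(M;N) = H(M) + H(N) − H(M,N).
H(M) = 0.9648, H(N) = 1.4267, H(M,N) = 2.3223.
I(M;N) = 0.9648 + 1.4267 − 2.3223 = 0.069 bits.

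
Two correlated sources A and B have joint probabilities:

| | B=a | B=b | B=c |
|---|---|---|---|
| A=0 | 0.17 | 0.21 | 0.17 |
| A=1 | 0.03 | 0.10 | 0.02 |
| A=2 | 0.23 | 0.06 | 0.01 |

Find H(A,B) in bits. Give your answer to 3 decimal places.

2.736 bits

H(A,B) = −Σ p(x,y)·log₂ p(x,y) over all 9 cells.
  cell (0,a): −0.17·log₂0.17 = 0.4346
  cell (0,b): −0.21·log₂0.21 = 0.4728
  cell (0,c): −0.17·log₂0.17 = 0.4346
  cell (1,a): −0.03·log₂0.03 = 0.1518
  cell (1,b): −0.10·log₂0.10 = 0.3322
  cell (1,c): −0.02·log₂0.02 = 0.1129
  cell (2,a): −0.23·log₂0.23 = 0.4877
  cell (2,b): −0.06·log₂0.06 = 0.2435
  cell (2,c): −0.01·log₂0.01 = 0.0664
Sum = 2.736 bits.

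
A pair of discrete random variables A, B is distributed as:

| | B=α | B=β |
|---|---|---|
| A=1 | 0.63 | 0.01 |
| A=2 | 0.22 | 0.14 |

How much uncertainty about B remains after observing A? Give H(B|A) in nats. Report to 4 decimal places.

0.2921 nats

Marginals: p(A) = (0.6400, 0.3600), p(B) = (0.8500, 0.1500).
H(B|A) = Σ p(A) · H(B|A=·).
  A=1: p=0.6400, H(B|A=1) = 0.0805
  A=2: p=0.3600, H(B|A=2) = 0.6682
Weighted sum = 0.2921 nats.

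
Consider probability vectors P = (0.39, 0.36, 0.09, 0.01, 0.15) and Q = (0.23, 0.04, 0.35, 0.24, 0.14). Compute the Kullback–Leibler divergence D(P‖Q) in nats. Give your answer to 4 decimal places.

0.8533 nats

D(P‖Q) = Σ p·ln(p/q).
  0.39·ln(0.39/0.23) = 0.20595
  0.36·ln(0.36/0.04) = 0.79100
  0.09·ln(0.09/0.35) = -0.12223
  0.01·ln(0.01/0.24) = -0.03178
  0.15·ln(0.15/0.14) = 0.01035
D(P‖Q) = 0.8533 nats.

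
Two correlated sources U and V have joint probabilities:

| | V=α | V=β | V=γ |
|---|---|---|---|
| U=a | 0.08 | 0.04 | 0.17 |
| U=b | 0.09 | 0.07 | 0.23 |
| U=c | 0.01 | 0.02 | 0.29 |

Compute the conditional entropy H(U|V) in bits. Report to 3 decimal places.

Chain rule: H(U|V) = H(U,V) − H(V).
Marginals: p(U) = (0.2900, 0.3900, 0.3200), p(V) = (0.1800, 0.1300, 0.6900).
H(U,V) = 2.6779 bits; H(V) = 1.1973 bits.
H(U|V) = 2.6779 − 1.1973 = 1.481 bits.

1.481 bits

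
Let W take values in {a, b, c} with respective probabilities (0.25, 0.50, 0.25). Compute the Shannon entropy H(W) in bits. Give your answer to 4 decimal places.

H(W) = −Σ p·log₂ p.
  −(0.25)·log₂(0.25) = 0.50000
  −(0.50)·log₂(0.50) = 0.50000
  −(0.25)·log₂(0.25) = 0.50000
Sum: 0.50000 + 0.50000 + 0.50000 = 1.5000 bits.

1.5000 bits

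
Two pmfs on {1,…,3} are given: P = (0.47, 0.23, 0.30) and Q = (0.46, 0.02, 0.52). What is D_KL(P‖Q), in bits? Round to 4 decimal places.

D(P‖Q) = Σ p·log₂(p/q).
  0.47·log₂(0.47/0.46) = 0.01458
  0.23·log₂(0.23/0.02) = 0.81042
  0.30·log₂(0.30/0.52) = -0.23806
D(P‖Q) = 0.5869 bits.

0.5869 bits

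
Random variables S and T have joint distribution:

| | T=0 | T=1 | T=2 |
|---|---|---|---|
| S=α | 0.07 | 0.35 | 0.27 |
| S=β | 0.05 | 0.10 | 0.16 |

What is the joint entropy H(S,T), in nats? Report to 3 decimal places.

H(S,T) = −Σ p(x,y)·ln p(x,y) over all 6 cells.
  cell (α,0): −0.07·ln0.07 = 0.1861
  cell (α,1): −0.35·ln0.35 = 0.3674
  cell (α,2): −0.27·ln0.27 = 0.3535
  cell (β,0): −0.05·ln0.05 = 0.1498
  cell (β,1): −0.10·ln0.10 = 0.2303
  cell (β,2): −0.16·ln0.16 = 0.2932
Sum = 1.580 nats.

1.580 nats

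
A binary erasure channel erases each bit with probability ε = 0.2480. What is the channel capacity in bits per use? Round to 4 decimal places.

0.7520 bits

Binary erasure channel: capacity C = 1 − ε.
C = 1 − 0.2480 = 0.7520 bits per channel use.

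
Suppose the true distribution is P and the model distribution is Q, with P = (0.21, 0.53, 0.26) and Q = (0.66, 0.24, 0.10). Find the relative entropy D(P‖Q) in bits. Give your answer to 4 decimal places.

D(P‖Q) = Σ p·log₂(p/q).
  0.21·log₂(0.21/0.66) = -0.34694
  0.53·log₂(0.53/0.24) = 0.60577
  0.26·log₂(0.26/0.10) = 0.35841
D(P‖Q) = 0.6172 bits.

0.6172 bits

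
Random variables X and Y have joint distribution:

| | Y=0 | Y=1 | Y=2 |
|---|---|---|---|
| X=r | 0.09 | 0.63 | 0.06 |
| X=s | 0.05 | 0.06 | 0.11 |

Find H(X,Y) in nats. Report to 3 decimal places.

1.238 nats

H(X,Y) = −Σ p(x,y)·ln p(x,y) over all 6 cells.
  cell (r,0): −0.09·ln0.09 = 0.2167
  cell (r,1): −0.63·ln0.63 = 0.2911
  cell (r,2): −0.06·ln0.06 = 0.1688
  cell (s,0): −0.05·ln0.05 = 0.1498
  cell (s,1): −0.06·ln0.06 = 0.1688
  cell (s,2): −0.11·ln0.11 = 0.2428
Sum = 1.238 nats.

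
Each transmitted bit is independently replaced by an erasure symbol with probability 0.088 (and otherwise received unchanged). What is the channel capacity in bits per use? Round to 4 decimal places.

Binary erasure channel: capacity C = 1 − ε.
C = 1 − 0.088 = 0.9120 bits per channel use.

0.9120 bits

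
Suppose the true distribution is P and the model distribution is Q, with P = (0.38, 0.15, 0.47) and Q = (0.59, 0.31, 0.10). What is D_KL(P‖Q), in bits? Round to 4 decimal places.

D(P‖Q) = Σ p·log₂(p/q).
  0.38·log₂(0.38/0.59) = -0.24119
  0.15·log₂(0.15/0.31) = -0.15710
  0.47·log₂(0.47/0.10) = 1.04935
D(P‖Q) = 0.6511 bits.

0.6511 bits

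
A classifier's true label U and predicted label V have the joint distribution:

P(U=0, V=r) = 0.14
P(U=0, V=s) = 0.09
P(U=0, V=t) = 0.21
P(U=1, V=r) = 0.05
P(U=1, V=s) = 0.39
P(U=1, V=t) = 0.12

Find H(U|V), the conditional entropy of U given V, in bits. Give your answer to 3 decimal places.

Chain rule: H(U|V) = H(U,V) − H(V).
Marginals: p(U) = (0.4400, 0.5600), p(V) = (0.1900, 0.4800, 0.3300).
H(U,V) = 2.2955 bits; H(V) = 1.4913 bits.
H(U|V) = 2.2955 − 1.4913 = 0.804 bits.

0.804 bits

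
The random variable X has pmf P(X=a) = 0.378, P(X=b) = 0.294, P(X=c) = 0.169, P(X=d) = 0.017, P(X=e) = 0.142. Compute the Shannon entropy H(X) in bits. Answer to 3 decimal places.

1.983 bits

H(X) = −Σ p·log₂ p.
  −(0.378)·log₂(0.378) = 0.5305
  −(0.294)·log₂(0.294) = 0.5192
  −(0.169)·log₂(0.169) = 0.4335
  −(0.017)·log₂(0.017) = 0.0999
  −(0.142)·log₂(0.142) = 0.3999
Sum: 0.5305 + 0.5192 + 0.4335 + 0.0999 + 0.3999 = 1.983 bits.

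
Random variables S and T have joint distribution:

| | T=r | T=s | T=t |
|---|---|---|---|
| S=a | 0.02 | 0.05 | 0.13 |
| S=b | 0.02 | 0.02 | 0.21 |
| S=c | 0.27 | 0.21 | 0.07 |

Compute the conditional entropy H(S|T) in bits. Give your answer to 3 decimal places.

Marginals: p(S) = (0.2000, 0.2500, 0.5500), p(T) = (0.3100, 0.2800, 0.4100).
H(S|T) = Σ p(T) · H(S|T=·).
  T=r: p=0.3100, H(S|T=r) = 0.6838
  T=s: p=0.2800, H(S|T=s) = 1.0271
  T=t: p=0.4100, H(S|T=t) = 1.4552
Weighted sum = 1.096 bits.

1.096 bits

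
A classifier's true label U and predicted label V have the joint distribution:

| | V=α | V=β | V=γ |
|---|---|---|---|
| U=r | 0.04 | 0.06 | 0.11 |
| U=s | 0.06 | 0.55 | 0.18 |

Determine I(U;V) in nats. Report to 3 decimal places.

0.058 nats

Marginals: p(U) = (0.2100, 0.7900), p(V) = (0.1000, 0.6100, 0.2900).
I(U;V) = Σ p(x,y)·ln[p(x,y)/(p(x)p(y))].
  (r,α): 0.04·ln(1.9048) = 0.0258
  (r,β): 0.06·ln(0.4684) = -0.0455
  (r,γ): 0.11·ln(1.8062) = 0.0650
  (s,α): 0.06·ln(0.7595) = -0.0165
  (s,β): 0.55·ln(1.1413) = 0.0727
  (s,γ): 0.18·ln(0.7857) = -0.0434
Sum = 0.058 nats.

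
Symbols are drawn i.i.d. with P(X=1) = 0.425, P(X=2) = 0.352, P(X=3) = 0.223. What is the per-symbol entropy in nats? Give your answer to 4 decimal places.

H(X) = −Σ p·ln p.
  −(0.425)·ln(0.425) = 0.36366
  −(0.352)·ln(0.352) = 0.36753
  −(0.223)·ln(0.223) = 0.33463
Sum: 0.36366 + 0.36753 + 0.33463 = 1.0658 nats.

1.0658 nats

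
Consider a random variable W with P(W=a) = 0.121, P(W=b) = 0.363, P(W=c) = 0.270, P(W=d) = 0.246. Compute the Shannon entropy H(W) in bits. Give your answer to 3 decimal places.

H(W) = −Σ p·log₂ p.
  −(0.121)·log₂(0.121) = 0.3687
  −(0.363)·log₂(0.363) = 0.5307
  −(0.270)·log₂(0.270) = 0.5100
  −(0.246)·log₂(0.246) = 0.4977
Sum: 0.3687 + 0.5307 + 0.5100 + 0.4977 = 1.907 bits.

1.907 bits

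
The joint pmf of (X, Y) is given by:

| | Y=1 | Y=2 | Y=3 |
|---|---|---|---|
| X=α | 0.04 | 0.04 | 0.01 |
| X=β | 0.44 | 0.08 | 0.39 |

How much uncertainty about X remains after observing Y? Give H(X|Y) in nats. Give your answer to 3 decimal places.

Marginals: p(X) = (0.0900, 0.9100), p(Y) = (0.4800, 0.1200, 0.4000).
H(X|Y) = Σ p(Y) · H(X|Y=·).
  Y=1: p=0.4800, H(X|Y=1) = 0.2868
  Y=2: p=0.1200, H(X|Y=2) = 0.6365
  Y=3: p=0.4000, H(X|Y=3) = 0.1169
Weighted sum = 0.261 nats.

0.261 nats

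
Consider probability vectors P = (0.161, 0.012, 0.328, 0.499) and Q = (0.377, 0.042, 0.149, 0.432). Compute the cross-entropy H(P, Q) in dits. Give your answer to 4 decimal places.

H(P,Q) = −Σ p·log₁₀ q.
  −0.161·log₁₀(0.377) = 0.06821
  −0.012·log₁₀(0.042) = 0.01652
  −0.328·log₁₀(0.149) = 0.27119
  −0.499·log₁₀(0.432) = 0.18189
H(P,Q) = 0.5378 dits.

0.5378 dits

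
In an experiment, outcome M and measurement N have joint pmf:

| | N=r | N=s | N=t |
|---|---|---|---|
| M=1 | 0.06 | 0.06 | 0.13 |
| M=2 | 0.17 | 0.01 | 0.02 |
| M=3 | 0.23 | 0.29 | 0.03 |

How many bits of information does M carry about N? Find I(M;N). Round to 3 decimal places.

0.289 bits

Marginals: p(M) = (0.2500, 0.2000, 0.5500), p(N) = (0.4600, 0.3600, 0.1800).
I(M;N) = Σ p(x,y)·log₂[p(x,y)/(p(x)p(y))].
  (1,r): 0.06·log₂(0.5217) = -0.0563
  (1,s): 0.06·log₂(0.6667) = -0.0351
  (1,t): 0.13·log₂(2.8889) = 0.1990
  (2,r): 0.17·log₂(1.8478) = 0.1506
  (2,s): 0.01·log₂(0.1389) = -0.0285
  (2,t): 0.02·log₂(0.5556) = -0.0170
  (3,r): 0.23·log₂(0.9091) = -0.0316
  (3,s): 0.29·log₂(1.4646) = 0.1597
  (3,t): 0.03·log₂(0.3030) = -0.0517
Sum = 0.289 bits.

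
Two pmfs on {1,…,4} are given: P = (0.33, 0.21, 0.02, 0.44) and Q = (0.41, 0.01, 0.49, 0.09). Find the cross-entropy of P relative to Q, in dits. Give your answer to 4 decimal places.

H(P,Q) = −Σ p·log₁₀ q.
  −0.33·log₁₀(0.41) = 0.12778
  −0.21·log₁₀(0.01) = 0.42000
  −0.02·log₁₀(0.49) = 0.00620
  −0.44·log₁₀(0.09) = 0.46013
H(P,Q) = 1.0141 dits.

1.0141 dits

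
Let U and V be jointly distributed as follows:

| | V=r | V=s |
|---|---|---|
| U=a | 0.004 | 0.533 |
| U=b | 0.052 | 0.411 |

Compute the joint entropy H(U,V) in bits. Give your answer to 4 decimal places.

H(U,V) = −Σ p(x,y)·log₂ p(x,y) over all 4 cells.
  cell (a,r): −0.004·log₂0.004 = 0.03186
  cell (a,s): −0.533·log₂0.533 = 0.48385
  cell (b,r): −0.052·log₂0.052 = 0.22180
  cell (b,s): −0.411·log₂0.411 = 0.52723
Sum = 1.2647 bits.

1.2647 bits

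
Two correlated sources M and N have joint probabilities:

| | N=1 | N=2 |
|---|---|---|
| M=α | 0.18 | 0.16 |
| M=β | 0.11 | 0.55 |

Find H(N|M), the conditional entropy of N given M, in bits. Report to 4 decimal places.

Chain rule: H(N|M) = H(M,N) − H(M).
Marginals: p(M) = (0.3400, 0.6600), p(N) = (0.2900, 0.7100).
H(M,N) = 1.6930 bits; H(M) = 0.9248 bits.
H(N|M) = 1.6930 − 0.9248 = 0.7682 bits.

0.7682 bits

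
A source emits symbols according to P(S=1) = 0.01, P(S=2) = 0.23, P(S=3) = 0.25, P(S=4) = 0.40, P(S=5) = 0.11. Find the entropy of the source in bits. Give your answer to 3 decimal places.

1.933 bits

H(S) = −Σ p·log₂ p.
  −(0.01)·log₂(0.01) = 0.0664
  −(0.23)·log₂(0.23) = 0.4877
  −(0.25)·log₂(0.25) = 0.5000
  −(0.40)·log₂(0.40) = 0.5288
  −(0.11)·log₂(0.11) = 0.3503
Sum: 0.0664 + 0.4877 + 0.5000 + 0.5288 + 0.3503 = 1.933 bits.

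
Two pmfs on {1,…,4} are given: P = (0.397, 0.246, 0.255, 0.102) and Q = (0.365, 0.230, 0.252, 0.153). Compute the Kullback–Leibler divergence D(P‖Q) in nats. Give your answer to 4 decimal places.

D(P‖Q) = Σ p·ln(p/q).
  0.397·ln(0.397/0.365) = 0.03336
  0.246·ln(0.246/0.230) = 0.01654
  0.255·ln(0.255/0.252) = 0.00302
  0.102·ln(0.102/0.153) = -0.04136
D(P‖Q) = 0.0116 nats.

0.0116 nats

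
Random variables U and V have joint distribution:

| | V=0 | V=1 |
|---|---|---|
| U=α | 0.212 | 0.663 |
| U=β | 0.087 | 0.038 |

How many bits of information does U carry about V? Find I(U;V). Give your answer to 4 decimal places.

Marginals: p(U) = (0.8750, 0.1250), p(V) = (0.2990, 0.7010).
I(U;V) = Σ p(x,y)·log₂[p(x,y)/(p(x)p(y))].
  (α,0): 0.212·log₂(0.8103) = -0.06433
  (α,1): 0.663·log₂(1.0809) = 0.07441
  (β,0): 0.087·log₂(2.3278) = 0.10605
  (β,1): 0.038·log₂(0.4337) = -0.04580
Sum = 0.0703 bits.

0.0703 bits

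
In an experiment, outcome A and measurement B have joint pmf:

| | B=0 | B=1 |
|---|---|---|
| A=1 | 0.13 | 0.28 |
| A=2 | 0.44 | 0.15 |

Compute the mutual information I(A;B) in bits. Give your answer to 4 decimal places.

0.1338 bits

Marginals: p(A) = (0.4100, 0.5900), p(B) = (0.5700, 0.4300).
I(A;B) = Σ p(x,y)·log₂[p(x,y)/(p(x)p(y))].
  (1,0): 0.13·log₂(0.5563) = -0.11000
  (1,1): 0.28·log₂(1.5882) = 0.18687
  (2,0): 0.44·log₂(1.3084) = 0.17061
  (2,1): 0.15·log₂(0.5912) = -0.11372
Sum = 0.1338 bits.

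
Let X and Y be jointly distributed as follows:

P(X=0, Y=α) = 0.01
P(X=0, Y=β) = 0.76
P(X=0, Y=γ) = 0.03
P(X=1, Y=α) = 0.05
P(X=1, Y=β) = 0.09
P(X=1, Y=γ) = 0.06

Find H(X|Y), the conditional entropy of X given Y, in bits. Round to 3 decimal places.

Chain rule: H(X|Y) = H(X,Y) − H(Y).
Marginals: p(X) = (0.8000, 0.2000), p(Y) = (0.0600, 0.8500, 0.0900).
H(X,Y) = 1.2914 bits; H(Y) = 0.7555 bits.
H(X|Y) = 1.2914 − 0.7555 = 0.536 bits.

0.536 bits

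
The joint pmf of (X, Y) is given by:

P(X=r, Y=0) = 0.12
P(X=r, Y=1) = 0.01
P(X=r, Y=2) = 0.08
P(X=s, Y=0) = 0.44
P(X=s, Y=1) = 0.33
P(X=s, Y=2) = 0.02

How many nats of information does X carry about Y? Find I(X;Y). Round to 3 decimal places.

0.128 nats

Marginals: p(X) = (0.2100, 0.7900), p(Y) = (0.5600, 0.3400, 0.1000).
I(X;Y) = H(X) + H(Y) − H(X,Y).
H(X) = 0.5140, H(Y) = 0.9218, H(X,Y) = 1.3079.
I(X;Y) = 0.5140 + 0.9218 − 1.3079 = 0.128 nats.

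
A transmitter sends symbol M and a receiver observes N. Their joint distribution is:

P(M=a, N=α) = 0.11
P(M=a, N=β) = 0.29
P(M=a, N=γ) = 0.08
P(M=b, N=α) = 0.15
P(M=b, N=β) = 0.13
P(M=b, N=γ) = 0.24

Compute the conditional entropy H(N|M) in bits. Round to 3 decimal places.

1.448 bits

Marginals: p(M) = (0.4800, 0.5200), p(N) = (0.2600, 0.4200, 0.3200).
H(N|M) = Σ p(M) · H(N|M=·).
  M=a: p=0.4800, H(N|M=a) = 1.3571
  M=b: p=0.5200, H(N|M=b) = 1.5322
Weighted sum = 1.448 bits.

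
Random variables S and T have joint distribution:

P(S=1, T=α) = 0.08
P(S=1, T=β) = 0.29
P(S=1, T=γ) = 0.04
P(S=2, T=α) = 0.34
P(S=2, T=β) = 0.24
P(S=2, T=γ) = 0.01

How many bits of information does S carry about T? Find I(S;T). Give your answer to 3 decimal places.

0.119 bits

Marginals: p(S) = (0.4100, 0.5900), p(T) = (0.4200, 0.5300, 0.0500).
I(S;T) = Σ p(x,y)·log₂[p(x,y)/(p(x)p(y))].
  (1,α): 0.08·log₂(0.4646) = -0.0885
  (1,β): 0.29·log₂(1.3346) = 0.1207
  (1,γ): 0.04·log₂(1.9512) = 0.0386
  (2,α): 0.34·log₂(1.3721) = 0.1552
  (2,β): 0.24·log₂(0.7675) = -0.0916
  (2,γ): 0.01·log₂(0.3390) = -0.0156
Sum = 0.119 bits.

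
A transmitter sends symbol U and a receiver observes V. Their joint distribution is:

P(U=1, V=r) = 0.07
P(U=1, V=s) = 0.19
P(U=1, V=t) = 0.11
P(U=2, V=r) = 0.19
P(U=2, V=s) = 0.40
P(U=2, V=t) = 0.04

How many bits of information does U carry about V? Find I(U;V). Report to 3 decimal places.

Marginals: p(U) = (0.3700, 0.6300), p(V) = (0.2600, 0.5900, 0.1500).
I(U;V) = Σ p(x,y)·log₂[p(x,y)/(p(x)p(y))].
  (1,r): 0.07·log₂(0.7277) = -0.0321
  (1,s): 0.19·log₂(0.8704) = -0.0381
  (1,t): 0.11·log₂(1.9820) = 0.1086
  (2,r): 0.19·log₂(1.1600) = 0.0407
  (2,s): 0.40·log₂(1.0761) = 0.0423
  (2,t): 0.04·log₂(0.4233) = -0.0496
Sum = 0.072 bits.

0.072 bits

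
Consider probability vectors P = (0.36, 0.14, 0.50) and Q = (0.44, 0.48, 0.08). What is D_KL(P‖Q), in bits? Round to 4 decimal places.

D(P‖Q) = Σ p·log₂(p/q).
  0.36·log₂(0.36/0.44) = -0.10422
  0.14·log₂(0.14/0.48) = -0.24887
  0.50·log₂(0.50/0.08) = 1.32193
D(P‖Q) = 0.9688 bits.

0.9688 bits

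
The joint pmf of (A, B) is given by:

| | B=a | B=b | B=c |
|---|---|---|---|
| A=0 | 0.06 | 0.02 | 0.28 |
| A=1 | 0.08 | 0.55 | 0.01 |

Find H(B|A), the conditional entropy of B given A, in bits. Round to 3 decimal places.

Chain rule: H(B|A) = H(A,B) − H(A).
Marginals: p(A) = (0.3600, 0.6400), p(B) = (0.1400, 0.5700, 0.2900).
H(A,B) = 1.7030 bits; H(A) = 0.9427 bits.
H(B|A) = 1.7030 − 0.9427 = 0.760 bits.

0.760 bits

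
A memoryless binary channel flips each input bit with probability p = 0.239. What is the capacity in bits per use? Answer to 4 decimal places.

Binary symmetric channel: C = 1 − h₂(ε) where h₂ is the binary entropy function.
h₂(0.239) = −0.239·log₂0.239 − 0.761·log₂0.761 = 0.7934.
C = 1 − 0.7934 = 0.2066 bits per channel use.

0.2066 bits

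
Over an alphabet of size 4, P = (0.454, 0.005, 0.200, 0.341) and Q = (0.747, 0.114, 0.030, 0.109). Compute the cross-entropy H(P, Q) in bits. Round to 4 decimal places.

H(P,Q) = −Σ p·log₂ q.
  −0.454·log₂(0.747) = 0.19105
  −0.005·log₂(0.114) = 0.01566
  −0.200·log₂(0.030) = 1.01178
  −0.341·log₂(0.109) = 1.09038
H(P,Q) = 2.3089 bits.

2.3089 bits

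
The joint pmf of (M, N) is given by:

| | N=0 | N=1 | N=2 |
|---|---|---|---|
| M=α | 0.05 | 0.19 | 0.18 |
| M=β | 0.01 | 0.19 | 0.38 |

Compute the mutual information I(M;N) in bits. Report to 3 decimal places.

Marginals: p(M) = (0.4200, 0.5800), p(N) = (0.0600, 0.3800, 0.5600).
I(M;N) = H(M) + H(N) − H(M,N).
H(M) = 0.9815, H(N) = 1.2424, H(M,N) = 2.1687.
I(M;N) = 0.9815 + 1.2424 − 2.1687 = 0.055 bits.

0.055 bits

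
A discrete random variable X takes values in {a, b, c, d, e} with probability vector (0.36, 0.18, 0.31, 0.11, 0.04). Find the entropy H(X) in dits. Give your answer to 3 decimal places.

H(X) = −Σ p·log₁₀ p.
  −(0.36)·log₁₀(0.36) = 0.1597
  −(0.18)·log₁₀(0.18) = 0.1341
  −(0.31)·log₁₀(0.31) = 0.1577
  −(0.11)·log₁₀(0.11) = 0.1054
  −(0.04)·log₁₀(0.04) = 0.0559
Sum: 0.1597 + 0.1341 + 0.1577 + 0.1054 + 0.0559 = 0.613 dits.

0.613 dits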